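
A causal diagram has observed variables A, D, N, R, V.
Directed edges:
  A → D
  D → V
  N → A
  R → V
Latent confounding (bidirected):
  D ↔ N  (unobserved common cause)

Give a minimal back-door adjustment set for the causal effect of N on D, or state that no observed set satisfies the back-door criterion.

desc(N)\{N}={A,D,V}; candidates ⊆ {R}.
N↔D: latent back-door arc(s) into N.
size 0: {}; under {} N still reaches {D,V} ∋ D.
size 1: {R}; under {R} N still reaches {D,V} ∋ D.
N↔D cannot be blocked by any observed set — no back-door set.

N→D: no observed back-door set.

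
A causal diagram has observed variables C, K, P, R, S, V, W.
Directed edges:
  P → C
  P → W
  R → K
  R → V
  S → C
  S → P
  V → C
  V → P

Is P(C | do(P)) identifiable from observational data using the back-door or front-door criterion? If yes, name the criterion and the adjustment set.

desc(P)\{P}={C,W}; candidates ⊆ {K,R,S,V}.
size 0: {}; under {} P still reaches {C,K,R,S,V} ∋ C.
size 1: {K}, {R}, {S} …(+1); under {K} P still reaches {C,R,S,V} ∋ C.
{S,V}: P⊥C given {S,V} in G with P→· removed — back-door holds.
P(C|do(P)) = Σ_{S,V} P(C|P,S,V)·P(S,V).

P(C|do(P)): backdoor, adjust for {S, V}.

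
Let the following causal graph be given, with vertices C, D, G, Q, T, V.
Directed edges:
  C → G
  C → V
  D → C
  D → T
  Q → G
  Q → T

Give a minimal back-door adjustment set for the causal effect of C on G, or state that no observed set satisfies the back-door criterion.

C→G: minimal back-door set ∅.

desc(C)\{C}={G,V}; candidates ⊆ {D,Q,T}.
∅: C⊥G given ∅ in G with C→· removed — back-door holds.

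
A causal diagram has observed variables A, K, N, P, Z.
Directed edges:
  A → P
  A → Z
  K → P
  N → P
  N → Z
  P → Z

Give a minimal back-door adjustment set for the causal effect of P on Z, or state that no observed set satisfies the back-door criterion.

desc(P)\{P}={Z}; candidates ⊆ {A,K,N}.
size 0: {}; under {} P still reaches {A,K,N,Z} ∋ Z.
size 1: {A}, {K}, {N}; under {A} P still reaches {K,N,Z} ∋ Z.
{A,N}: P⊥Z given {A,N} in G with P→· removed — back-door holds.

P→Z: minimal back-door set {A, N}.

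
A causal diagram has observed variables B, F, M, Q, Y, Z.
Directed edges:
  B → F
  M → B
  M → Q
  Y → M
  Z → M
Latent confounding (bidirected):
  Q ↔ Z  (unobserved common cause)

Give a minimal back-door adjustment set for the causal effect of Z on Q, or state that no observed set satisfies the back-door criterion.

desc(Z)\{Z}={B,F,M,Q}; candidates ⊆ {Y}.
Z↔Q: latent back-door arc(s) into Z.
size 0: {}; under {} Z still reaches {Q} ∋ Q.
size 1: {Y}; under {Y} Z still reaches {Q} ∋ Q.
Z↔Q cannot be blocked by any observed set — no back-door set.

Z→Q: no observed back-door set.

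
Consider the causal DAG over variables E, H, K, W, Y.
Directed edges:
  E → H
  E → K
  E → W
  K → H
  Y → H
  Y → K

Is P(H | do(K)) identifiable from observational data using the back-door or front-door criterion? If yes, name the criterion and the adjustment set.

desc(K)\{K}={H}; candidates ⊆ {E,W,Y}.
size 0: {}; under {} K still reaches {E,H,W,Y} ∋ H.
size 1: {E}, {W}, {Y}; under {E} K still reaches {H,Y} ∋ H.
{E,Y}: K⊥H given {E,Y} in G with K→· removed — back-door holds.
P(H|do(K)) = Σ_{E,Y} P(H|K,E,Y)·P(E,Y).

P(H|do(K)): backdoor, adjust for {E, Y}.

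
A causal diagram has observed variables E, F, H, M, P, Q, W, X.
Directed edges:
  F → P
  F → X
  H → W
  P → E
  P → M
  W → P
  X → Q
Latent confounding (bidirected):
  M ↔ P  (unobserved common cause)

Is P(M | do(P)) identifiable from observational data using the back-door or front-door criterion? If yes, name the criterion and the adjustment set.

P(M|do(P)): not identifiable (no BD/FD set).

desc(P)\{P}={E,M}; candidates ⊆ {F,H,Q,W,X}.
P↔M: latent back-door arc(s) into P.
size 0: {}; under {} P still reaches {F,H,M,Q,W,X} ∋ M.
size 1: {F}, {H}, {Q} …(+2); under {F} P still reaches {H,M,W} ∋ M.
size 2: {F,H}, {F,Q}, {F,W} …(+7); under {F,H} P still reaches {M,W} ∋ M.
P↔M cannot be blocked by any observed set — no back-door set.
No mediator lies on a directed P→…→M path.
Neither criterion identifies P(M|do(P)) in this graph.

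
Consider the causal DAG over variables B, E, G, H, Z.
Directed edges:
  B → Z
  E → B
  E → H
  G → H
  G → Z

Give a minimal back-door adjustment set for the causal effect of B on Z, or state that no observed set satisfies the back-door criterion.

B→Z: minimal back-door set ∅.

desc(B)\{B}={Z}; candidates ⊆ {E,G,H}.
∅: B⊥Z given ∅ in G with B→· removed — back-door holds.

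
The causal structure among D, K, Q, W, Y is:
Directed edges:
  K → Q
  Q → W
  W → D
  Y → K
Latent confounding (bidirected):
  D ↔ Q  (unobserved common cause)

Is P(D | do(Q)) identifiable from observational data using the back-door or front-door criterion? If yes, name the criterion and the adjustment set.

P(D|do(Q)): frontdoor, adjust for {W}.

desc(Q)\{Q}={D,W}; candidates ⊆ {K,Y}.
Q↔D: latent back-door arc(s) into Q.
size 0: {}; under {} Q still reaches {D,K,Y} ∋ D.
size 1: {K}, {Y}; under {K} Q still reaches {D} ∋ D.
size 2: {K,Y}; under {K,Y} Q still reaches {D} ∋ D.
Q↔D cannot be blocked by any observed set — no back-door set.
{W}: (i) intercepts every directed Q→D path; (ii) no back-door Q→{W}; (iii) {Q} blocks every back-door {W}→D. Front-door holds.
P(D|do(Q)) = Σ_{W} P(W|Q) Σ_{Q'} P(D|W,Q')P(Q').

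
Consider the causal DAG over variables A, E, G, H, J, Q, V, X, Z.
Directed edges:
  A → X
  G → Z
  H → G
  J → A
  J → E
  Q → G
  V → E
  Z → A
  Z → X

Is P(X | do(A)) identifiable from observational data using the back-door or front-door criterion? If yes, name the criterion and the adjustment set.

P(X|do(A)): backdoor, adjust for {Z}.

desc(A)\{A}={X}; candidates ⊆ {E,G,H,J,Q,V,Z}.
size 0: {}; under {} A still reaches {E,G,H,J,Q,X,Z} ∋ X.
{Z}: A⊥X given {Z} in G with A→· removed — back-door holds.
P(X|do(A)) = Σ_{Z} P(X|A,Z)·P(Z).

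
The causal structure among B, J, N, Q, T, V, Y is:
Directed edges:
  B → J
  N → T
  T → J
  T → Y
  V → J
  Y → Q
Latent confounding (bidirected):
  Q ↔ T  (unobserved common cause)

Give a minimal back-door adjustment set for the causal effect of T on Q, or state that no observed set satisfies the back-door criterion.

T→Q: no observed back-door set.

desc(T)\{T}={J,Q,Y}; candidates ⊆ {B,N,V}.
T↔Q: latent back-door arc(s) into T.
size 0: {}; under {} T still reaches {N,Q} ∋ Q.
size 1: {B}, {N}, {V}; under {B} T still reaches {N,Q} ∋ Q.
size 2: {B,N}, {B,V}, {N,V}; under {B,N} T still reaches {Q} ∋ Q.
T↔Q cannot be blocked by any observed set — no back-door set.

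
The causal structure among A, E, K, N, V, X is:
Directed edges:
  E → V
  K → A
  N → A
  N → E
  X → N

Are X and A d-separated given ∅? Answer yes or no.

Bayes-Ball from X | ∅ reaches {A,E,N,V}.
A ∈ reach(X|∅) ⇒ X ⊥̸ A | ∅.

No — X and A are d-connected given ∅.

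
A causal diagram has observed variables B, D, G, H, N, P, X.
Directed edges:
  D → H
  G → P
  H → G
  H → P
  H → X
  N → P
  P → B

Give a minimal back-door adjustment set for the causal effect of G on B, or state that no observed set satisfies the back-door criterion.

desc(G)\{G}={B,P}; candidates ⊆ {D,H,N,X}.
size 0: {}; under {} G still reaches {B,D,H,P,X} ∋ B.
{H}: G⊥B given {H} in G with G→· removed — back-door holds.

G→B: minimal back-door set {H}.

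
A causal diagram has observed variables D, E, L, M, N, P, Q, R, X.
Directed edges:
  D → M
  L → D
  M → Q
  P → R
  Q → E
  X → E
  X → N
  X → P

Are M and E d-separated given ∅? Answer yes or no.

No — M and E are d-connected given ∅.

Bayes-Ball from M | ∅ reaches {D,E,L,Q}.
E ∈ reach(M|∅) ⇒ M ⊥̸ E | ∅.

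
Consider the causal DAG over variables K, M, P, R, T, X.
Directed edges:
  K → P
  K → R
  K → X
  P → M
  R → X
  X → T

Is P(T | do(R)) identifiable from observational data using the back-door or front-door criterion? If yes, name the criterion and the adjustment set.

P(T|do(R)): backdoor, adjust for {K}.

desc(R)\{R}={T,X}; candidates ⊆ {K,M,P}.
size 0: {}; under {} R still reaches {K,M,P,T,X} ∋ T.
{K}: R⊥T given {K} in G with R→· removed — back-door holds.
P(T|do(R)) = Σ_{K} P(T|R,K)·P(K).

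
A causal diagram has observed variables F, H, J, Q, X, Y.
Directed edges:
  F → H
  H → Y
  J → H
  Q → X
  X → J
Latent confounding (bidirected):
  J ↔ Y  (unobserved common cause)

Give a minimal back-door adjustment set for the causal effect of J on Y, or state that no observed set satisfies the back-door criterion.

desc(J)\{J}={H,Y}; candidates ⊆ {F,Q,X}.
J↔Y: latent back-door arc(s) into J.
size 0: {}; under {} J still reaches {Q,X,Y} ∋ Y.
size 1: {F}, {Q}, {X}; under {F} J still reaches {Q,X,Y} ∋ Y.
size 2: {F,Q}, {F,X}, {Q,X}; under {F,Q} J still reaches {X,Y} ∋ Y.
J↔Y cannot be blocked by any observed set — no back-door set.

J→Y: no observed back-door set.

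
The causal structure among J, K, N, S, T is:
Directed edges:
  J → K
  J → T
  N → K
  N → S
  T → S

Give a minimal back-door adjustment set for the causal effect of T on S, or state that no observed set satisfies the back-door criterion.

desc(T)\{T}={S}; candidates ⊆ {J,K,N}.
∅: T⊥S given ∅ in G with T→· removed — back-door holds.

T→S: minimal back-door set ∅.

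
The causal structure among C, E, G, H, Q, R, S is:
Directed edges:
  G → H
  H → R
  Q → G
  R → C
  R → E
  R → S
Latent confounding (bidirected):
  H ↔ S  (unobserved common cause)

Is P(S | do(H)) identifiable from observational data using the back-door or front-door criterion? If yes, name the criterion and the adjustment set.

P(S|do(H)): frontdoor, adjust for {R}.

desc(H)\{H}={C,E,R,S}; candidates ⊆ {G,Q}.
H↔S: latent back-door arc(s) into H.
size 0: {}; under {} H still reaches {G,Q,S} ∋ S.
size 1: {G}, {Q}; under {G} H still reaches {S} ∋ S.
size 2: {G,Q}; under {G,Q} H still reaches {S} ∋ S.
H↔S cannot be blocked by any observed set — no back-door set.
{R}: (i) intercepts every directed H→S path; (ii) no back-door H→{R}; (iii) {H} blocks every back-door {R}→S. Front-door holds.
P(S|do(H)) = Σ_{R} P(R|H) Σ_{H'} P(S|R,H')P(H').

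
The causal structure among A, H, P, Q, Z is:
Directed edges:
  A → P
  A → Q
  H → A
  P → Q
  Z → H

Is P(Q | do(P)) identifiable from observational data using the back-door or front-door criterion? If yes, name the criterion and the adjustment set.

P(Q|do(P)): backdoor, adjust for {A}.

desc(P)\{P}={Q}; candidates ⊆ {A,H,Z}.
size 0: {}; under {} P still reaches {A,H,Q,Z} ∋ Q.
{A}: P⊥Q given {A} in G with P→· removed — back-door holds.
P(Q|do(P)) = Σ_{A} P(Q|P,A)·P(A).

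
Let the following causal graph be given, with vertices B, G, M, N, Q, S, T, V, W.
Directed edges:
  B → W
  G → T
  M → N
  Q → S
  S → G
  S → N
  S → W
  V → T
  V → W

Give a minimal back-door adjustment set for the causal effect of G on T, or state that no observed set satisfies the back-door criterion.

desc(G)\{G}={T}; candidates ⊆ {B,M,N,Q,S,V,W}.
∅: G⊥T given ∅ in G with G→· removed — back-door holds.

G→T: minimal back-door set ∅.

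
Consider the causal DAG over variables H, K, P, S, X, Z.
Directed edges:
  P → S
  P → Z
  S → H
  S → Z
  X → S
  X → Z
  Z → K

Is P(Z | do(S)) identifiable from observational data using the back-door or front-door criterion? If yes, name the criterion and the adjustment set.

P(Z|do(S)): backdoor, adjust for {P, X}.

desc(S)\{S}={H,K,Z}; candidates ⊆ {P,X}.
size 0: {}; under {} S still reaches {K,P,X,Z} ∋ Z.
size 1: {P}, {X}; under {P} S still reaches {K,X,Z} ∋ Z.
{P,X}: S⊥Z given {P,X} in G with S→· removed — back-door holds.
P(Z|do(S)) = Σ_{P,X} P(Z|S,P,X)·P(P,X).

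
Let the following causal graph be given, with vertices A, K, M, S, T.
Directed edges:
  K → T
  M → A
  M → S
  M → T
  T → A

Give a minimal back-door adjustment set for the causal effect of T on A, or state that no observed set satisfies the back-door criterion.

T→A: minimal back-door set {M}.

desc(T)\{T}={A}; candidates ⊆ {K,M,S}.
size 0: {}; under {} T still reaches {A,K,M,S} ∋ A.
{M}: T⊥A given {M} in G with T→· removed — back-door holds.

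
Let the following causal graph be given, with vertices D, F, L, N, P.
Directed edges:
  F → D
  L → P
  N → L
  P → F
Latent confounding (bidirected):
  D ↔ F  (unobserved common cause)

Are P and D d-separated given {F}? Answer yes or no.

No — P and D are d-connected given {F}.

Bayes-Ball from P | {F} reaches {D,L,N}.
D ∈ reach(P|{F}) ⇒ P ⊥̸ D | {F}.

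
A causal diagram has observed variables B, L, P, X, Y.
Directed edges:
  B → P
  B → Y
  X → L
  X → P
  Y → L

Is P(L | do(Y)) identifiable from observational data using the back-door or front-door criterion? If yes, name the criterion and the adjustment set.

desc(Y)\{Y}={L}; candidates ⊆ {B,P,X}.
∅: Y⊥L given ∅ in G with Y→· removed — back-door holds.
P(L|do(Y)) = P(L|Y) — no adjustment needed.

P(L|do(Y)): backdoor, adjust for ∅.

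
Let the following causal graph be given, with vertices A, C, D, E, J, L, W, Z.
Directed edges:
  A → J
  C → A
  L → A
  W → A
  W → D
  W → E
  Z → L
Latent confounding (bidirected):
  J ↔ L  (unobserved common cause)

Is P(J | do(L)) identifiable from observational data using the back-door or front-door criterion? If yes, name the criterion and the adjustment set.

desc(L)\{L}={A,J}; candidates ⊆ {C,D,E,W,Z}.
L↔J: latent back-door arc(s) into L.
size 0: {}; under {} L still reaches {J,Z} ∋ J.
size 1: {C}, {D}, {E} …(+2); under {C} L still reaches {J,Z} ∋ J.
size 2: {C,D}, {C,E}, {C,W} …(+7); under {C,D} L still reaches {J,Z} ∋ J.
L↔J cannot be blocked by any observed set — no back-door set.
{A}: (i) intercepts every directed L→J path; (ii) no back-door L→{A}; (iii) {L} blocks every back-door {A}→J. Front-door holds.
P(J|do(L)) = Σ_{A} P(A|L) Σ_{L'} P(J|A,L')P(L').

P(J|do(L)): frontdoor, adjust for {A}.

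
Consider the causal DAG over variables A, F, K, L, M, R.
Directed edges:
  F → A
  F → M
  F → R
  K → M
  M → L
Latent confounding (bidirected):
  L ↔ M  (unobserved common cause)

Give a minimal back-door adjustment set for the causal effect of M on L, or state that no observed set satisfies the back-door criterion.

desc(M)\{M}={L}; candidates ⊆ {A,F,K,R}.
M↔L: latent back-door arc(s) into M.
size 0: {}; under {} M still reaches {A,F,K,L,R} ∋ L.
size 1: {A}, {F}, {K} …(+1); under {A} M still reaches {F,K,L,R} ∋ L.
size 2: {A,F}, {A,K}, {A,R} …(+3); under {A,F} M still reaches {K,L} ∋ L.
M↔L cannot be blocked by any observed set — no back-door set.

M→L: no observed back-door set.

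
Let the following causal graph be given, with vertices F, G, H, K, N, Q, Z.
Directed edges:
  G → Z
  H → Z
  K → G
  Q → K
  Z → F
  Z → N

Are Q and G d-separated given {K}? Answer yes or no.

Yes — Q ⊥ G | {K}.

Bayes-Ball from Q | {K} reaches ∅.
G ∉ reach(Q|{K}) ⇒ Q ⊥ G | {K}.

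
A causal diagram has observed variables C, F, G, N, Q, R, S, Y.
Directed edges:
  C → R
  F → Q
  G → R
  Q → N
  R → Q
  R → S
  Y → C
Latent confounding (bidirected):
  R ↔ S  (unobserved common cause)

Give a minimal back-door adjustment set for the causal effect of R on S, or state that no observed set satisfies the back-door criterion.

desc(R)\{R}={N,Q,S}; candidates ⊆ {C,F,G,Y}.
R↔S: latent back-door arc(s) into R.
size 0: {}; under {} R still reaches {C,G,S,Y} ∋ S.
size 1: {C}, {F}, {G} …(+1); under {C} R still reaches {G,S} ∋ S.
size 2: {C,F}, {C,G}, {C,Y} …(+3); under {C,F} R still reaches {G,S} ∋ S.
R↔S cannot be blocked by any observed set — no back-door set.

R→S: no observed back-door set.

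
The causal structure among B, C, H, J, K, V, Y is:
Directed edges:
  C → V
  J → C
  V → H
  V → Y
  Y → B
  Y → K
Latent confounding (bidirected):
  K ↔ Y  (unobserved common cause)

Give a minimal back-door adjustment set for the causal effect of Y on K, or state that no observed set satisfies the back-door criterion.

desc(Y)\{Y}={B,K}; candidates ⊆ {C,H,J,V}.
Y↔K: latent back-door arc(s) into Y.
size 0: {}; under {} Y still reaches {C,H,J,K,V} ∋ K.
size 1: {C}, {H}, {J} …(+1); under {C} Y still reaches {H,K,V} ∋ K.
size 2: {C,H}, {C,J}, {C,V} …(+3); under {C,H} Y still reaches {K,V} ∋ K.
Y↔K cannot be blocked by any observed set — no back-door set.

Y→K: no observed back-door set.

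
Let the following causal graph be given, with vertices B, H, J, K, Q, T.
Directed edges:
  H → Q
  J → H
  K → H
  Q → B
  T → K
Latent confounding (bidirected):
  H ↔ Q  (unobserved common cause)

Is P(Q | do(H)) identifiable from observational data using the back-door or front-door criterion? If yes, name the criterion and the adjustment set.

desc(H)\{H}={B,Q}; candidates ⊆ {J,K,T}.
H↔Q: latent back-door arc(s) into H.
size 0: {}; under {} H still reaches {B,J,K,Q,T} ∋ Q.
size 1: {J}, {K}, {T}; under {J} H still reaches {B,K,Q,T} ∋ Q.
size 2: {J,K}, {J,T}, {K,T}; under {J,K} H still reaches {B,Q} ∋ Q.
H↔Q cannot be blocked by any observed set — no back-door set.
No mediator lies on a directed H→…→Q path.
Neither criterion identifies P(Q|do(H)) in this graph.

P(Q|do(H)): not identifiable (no BD/FD set).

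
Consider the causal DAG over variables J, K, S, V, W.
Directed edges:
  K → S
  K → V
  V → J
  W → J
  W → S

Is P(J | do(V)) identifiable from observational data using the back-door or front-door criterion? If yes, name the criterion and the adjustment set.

P(J|do(V)): backdoor, adjust for ∅.

desc(V)\{V}={J}; candidates ⊆ {K,S,W}.
∅: V⊥J given ∅ in G with V→· removed — back-door holds.
P(J|do(V)) = P(J|V) — no adjustment needed.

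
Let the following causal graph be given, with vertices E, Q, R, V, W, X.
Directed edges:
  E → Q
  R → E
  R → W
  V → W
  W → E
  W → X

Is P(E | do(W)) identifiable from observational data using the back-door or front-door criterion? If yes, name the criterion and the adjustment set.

P(E|do(W)): backdoor, adjust for {R}.

desc(W)\{W}={E,Q,X}; candidates ⊆ {R,V}.
size 0: {}; under {} W still reaches {E,Q,R,V} ∋ E.
{R}: W⊥E given {R} in G with W→· removed — back-door holds.
P(E|do(W)) = Σ_{R} P(E|W,R)·P(R).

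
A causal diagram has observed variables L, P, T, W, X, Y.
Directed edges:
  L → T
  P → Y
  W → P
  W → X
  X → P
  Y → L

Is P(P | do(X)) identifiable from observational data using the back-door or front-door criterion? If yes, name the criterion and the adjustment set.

desc(X)\{X}={L,P,T,Y}; candidates ⊆ {W}.
size 0: {}; under {} X still reaches {L,P,T,W,Y} ∋ P.
{W}: X⊥P given {W} in G with X→· removed — back-door holds.
P(P|do(X)) = Σ_{W} P(P|X,W)·P(W).

P(P|do(X)): backdoor, adjust for {W}.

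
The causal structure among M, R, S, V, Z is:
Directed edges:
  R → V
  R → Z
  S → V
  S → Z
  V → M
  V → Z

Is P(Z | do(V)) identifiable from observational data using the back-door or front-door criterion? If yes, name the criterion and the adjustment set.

desc(V)\{V}={M,Z}; candidates ⊆ {R,S}.
size 0: {}; under {} V still reaches {R,S,Z} ∋ Z.
size 1: {R}, {S}; under {R} V still reaches {S,Z} ∋ Z.
{R,S}: V⊥Z given {R,S} in G with V→· removed — back-door holds.
P(Z|do(V)) = Σ_{R,S} P(Z|V,R,S)·P(R,S).

P(Z|do(V)): backdoor, adjust for {R, S}.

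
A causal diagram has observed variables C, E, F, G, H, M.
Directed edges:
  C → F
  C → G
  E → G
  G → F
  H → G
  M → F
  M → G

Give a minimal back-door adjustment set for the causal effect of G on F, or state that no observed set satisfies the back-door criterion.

desc(G)\{G}={F}; candidates ⊆ {C,E,H,M}.
size 0: {}; under {} G still reaches {C,E,F,H,M} ∋ F.
size 1: {C}, {E}, {H} …(+1); under {C} G still reaches {E,F,H,M} ∋ F.
{C,M}: G⊥F given {C,M} in G with G→· removed — back-door holds.

G→F: minimal back-door set {C, M}.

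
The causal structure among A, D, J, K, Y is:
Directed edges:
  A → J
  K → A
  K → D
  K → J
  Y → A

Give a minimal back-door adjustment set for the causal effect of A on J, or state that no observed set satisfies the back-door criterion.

desc(A)\{A}={J}; candidates ⊆ {D,K,Y}.
size 0: {}; under {} A still reaches {D,J,K,Y} ∋ J.
{K}: A⊥J given {K} in G with A→· removed — back-door holds.

A→J: minimal back-door set {K}.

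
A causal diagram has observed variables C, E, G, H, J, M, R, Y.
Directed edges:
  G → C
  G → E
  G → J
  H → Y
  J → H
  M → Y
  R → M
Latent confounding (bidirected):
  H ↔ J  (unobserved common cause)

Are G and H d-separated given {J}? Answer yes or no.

No — G and H are d-connected given {J}.

Bayes-Ball from G | {J} reaches {C,E,H,Y}.
H ∈ reach(G|{J}) ⇒ G ⊥̸ H | {J}.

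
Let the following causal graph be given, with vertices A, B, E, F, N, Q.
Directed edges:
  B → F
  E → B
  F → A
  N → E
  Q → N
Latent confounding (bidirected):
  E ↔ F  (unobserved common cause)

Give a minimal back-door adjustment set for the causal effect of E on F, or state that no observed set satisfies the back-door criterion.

E→F: no observed back-door set.

desc(E)\{E}={A,B,F}; candidates ⊆ {N,Q}.
E↔F: latent back-door arc(s) into E.
size 0: {}; under {} E still reaches {A,F,N,Q} ∋ F.
size 1: {N}, {Q}; under {N} E still reaches {A,F} ∋ F.
size 2: {N,Q}; under {N,Q} E still reaches {A,F} ∋ F.
E↔F cannot be blocked by any observed set — no back-door set.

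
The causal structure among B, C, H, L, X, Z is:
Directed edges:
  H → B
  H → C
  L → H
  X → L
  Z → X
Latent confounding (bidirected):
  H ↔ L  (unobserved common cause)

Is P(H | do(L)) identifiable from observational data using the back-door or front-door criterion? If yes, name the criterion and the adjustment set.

desc(L)\{L}={B,C,H}; candidates ⊆ {X,Z}.
L↔H: latent back-door arc(s) into L.
size 0: {}; under {} L still reaches {B,C,H,X,Z} ∋ H.
size 1: {X}, {Z}; under {X} L still reaches {B,C,H} ∋ H.
size 2: {X,Z}; under {X,Z} L still reaches {B,C,H} ∋ H.
L↔H cannot be blocked by any observed set — no back-door set.
No mediator lies on a directed L→…→H path.
Neither criterion identifies P(H|do(L)) in this graph.

P(H|do(L)): not identifiable (no BD/FD set).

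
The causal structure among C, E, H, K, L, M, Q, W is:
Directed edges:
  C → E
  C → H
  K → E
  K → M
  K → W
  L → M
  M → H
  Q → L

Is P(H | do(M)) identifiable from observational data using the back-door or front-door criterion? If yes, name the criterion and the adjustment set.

P(H|do(M)): backdoor, adjust for ∅.

desc(M)\{M}={H}; candidates ⊆ {C,E,K,L,Q,W}.
∅: M⊥H given ∅ in G with M→· removed — back-door holds.
P(H|do(M)) = P(H|M) — no adjustment needed.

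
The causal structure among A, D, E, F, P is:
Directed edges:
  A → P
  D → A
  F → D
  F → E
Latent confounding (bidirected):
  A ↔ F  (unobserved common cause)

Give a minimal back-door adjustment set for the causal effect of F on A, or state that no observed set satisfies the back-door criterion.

desc(F)\{F}={A,D,E,P}; candidates ⊆ {—}.
F↔A: latent back-door arc(s) into F.
size 0: {}; under {} F still reaches {A,P} ∋ A.
F↔A cannot be blocked by any observed set — no back-door set.

F→A: no observed back-door set.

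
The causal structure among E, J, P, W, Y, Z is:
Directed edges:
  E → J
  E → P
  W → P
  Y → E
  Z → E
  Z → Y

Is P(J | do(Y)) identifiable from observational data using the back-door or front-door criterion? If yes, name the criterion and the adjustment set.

desc(Y)\{Y}={E,J,P}; candidates ⊆ {W,Z}.
size 0: {}; under {} Y still reaches {E,J,P,Z} ∋ J.
{Z}: Y⊥J given {Z} in G with Y→· removed — back-door holds.
P(J|do(Y)) = Σ_{Z} P(J|Y,Z)·P(Z).

P(J|do(Y)): backdoor, adjust for {Z}.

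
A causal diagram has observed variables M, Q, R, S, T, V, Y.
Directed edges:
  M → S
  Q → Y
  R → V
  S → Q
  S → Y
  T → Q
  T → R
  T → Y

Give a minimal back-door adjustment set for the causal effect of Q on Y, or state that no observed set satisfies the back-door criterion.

Q→Y: minimal back-door set {S, T}.

desc(Q)\{Q}={Y}; candidates ⊆ {M,R,S,T,V}.
size 0: {}; under {} Q still reaches {M,R,S,T,V,Y} ∋ Y.
size 1: {M}, {R}, {S} …(+2); under {M} Q still reaches {R,S,T,V,Y} ∋ Y.
{S,T}: Q⊥Y given {S,T} in G with Q→· removed — back-door holds.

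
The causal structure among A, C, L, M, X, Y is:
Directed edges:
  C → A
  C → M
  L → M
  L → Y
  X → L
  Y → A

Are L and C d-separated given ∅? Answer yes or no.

Yes — L ⊥ C | ∅.

Bayes-Ball from L | ∅ reaches {A,M,X,Y}.
C ∉ reach(L|∅) ⇒ L ⊥ C | ∅.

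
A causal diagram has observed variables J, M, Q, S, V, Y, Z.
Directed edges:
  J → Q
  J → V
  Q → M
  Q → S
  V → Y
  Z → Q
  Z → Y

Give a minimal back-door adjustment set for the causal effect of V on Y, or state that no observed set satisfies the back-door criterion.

desc(V)\{V}={Y}; candidates ⊆ {J,M,Q,S,Z}.
∅: V⊥Y given ∅ in G with V→· removed — back-door holds.

V→Y: minimal back-door set ∅.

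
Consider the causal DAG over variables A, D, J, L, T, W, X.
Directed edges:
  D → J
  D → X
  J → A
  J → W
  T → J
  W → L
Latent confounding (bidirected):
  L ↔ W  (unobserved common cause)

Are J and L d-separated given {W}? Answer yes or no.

No — J and L are d-connected given {W}.

Bayes-Ball from J | {W} reaches {A,D,L,T,X}.
L ∈ reach(J|{W}) ⇒ J ⊥̸ L | {W}.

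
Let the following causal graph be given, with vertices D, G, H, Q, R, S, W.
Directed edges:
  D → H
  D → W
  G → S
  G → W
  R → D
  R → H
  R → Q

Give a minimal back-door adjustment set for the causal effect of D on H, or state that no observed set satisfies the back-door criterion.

desc(D)\{D}={H,W}; candidates ⊆ {G,Q,R,S}.
size 0: {}; under {} D still reaches {H,Q,R} ∋ H.
{R}: D⊥H given {R} in G with D→· removed — back-door holds.

D→H: minimal back-door set {R}.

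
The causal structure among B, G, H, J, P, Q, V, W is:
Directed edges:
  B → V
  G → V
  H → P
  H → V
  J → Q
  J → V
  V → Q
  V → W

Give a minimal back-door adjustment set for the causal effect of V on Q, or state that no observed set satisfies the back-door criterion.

desc(V)\{V}={Q,W}; candidates ⊆ {B,G,H,J,P}.
size 0: {}; under {} V still reaches {B,G,H,J,P,Q} ∋ Q.
{J}: V⊥Q given {J} in G with V→· removed — back-door holds.

V→Q: minimal back-door set {J}.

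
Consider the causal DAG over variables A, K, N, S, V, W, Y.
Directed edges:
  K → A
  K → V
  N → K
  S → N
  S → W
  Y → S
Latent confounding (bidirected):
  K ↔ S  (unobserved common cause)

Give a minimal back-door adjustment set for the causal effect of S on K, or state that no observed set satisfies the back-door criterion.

S→K: no observed back-door set.

desc(S)\{S}={A,K,N,V,W}; candidates ⊆ {Y}.
S↔K: latent back-door arc(s) into S.
size 0: {}; under {} S still reaches {A,K,V,Y} ∋ K.
size 1: {Y}; under {Y} S still reaches {A,K,V} ∋ K.
S↔K cannot be blocked by any observed set — no back-door set.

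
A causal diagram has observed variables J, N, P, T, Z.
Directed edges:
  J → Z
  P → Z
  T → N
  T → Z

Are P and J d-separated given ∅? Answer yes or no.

Yes — P ⊥ J | ∅.

Bayes-Ball from P | ∅ reaches {Z}.
J ∉ reach(P|∅) ⇒ P ⊥ J | ∅.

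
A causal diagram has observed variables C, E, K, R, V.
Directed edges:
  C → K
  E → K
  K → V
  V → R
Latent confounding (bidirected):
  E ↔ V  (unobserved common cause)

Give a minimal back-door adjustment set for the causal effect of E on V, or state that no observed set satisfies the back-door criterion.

desc(E)\{E}={K,R,V}; candidates ⊆ {C}.
E↔V: latent back-door arc(s) into E.
size 0: {}; under {} E still reaches {R,V} ∋ V.
size 1: {C}; under {C} E still reaches {R,V} ∋ V.
E↔V cannot be blocked by any observed set — no back-door set.

E→V: no observed back-door set.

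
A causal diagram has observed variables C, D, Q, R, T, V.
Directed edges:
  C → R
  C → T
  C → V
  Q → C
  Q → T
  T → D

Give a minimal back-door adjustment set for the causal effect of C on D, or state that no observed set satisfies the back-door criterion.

C→D: minimal back-door set {Q}.

desc(C)\{C}={D,R,T,V}; candidates ⊆ {Q}.
size 0: {}; under {} C still reaches {D,Q,T} ∋ D.
{Q}: C⊥D given {Q} in G with C→· removed — back-door holds.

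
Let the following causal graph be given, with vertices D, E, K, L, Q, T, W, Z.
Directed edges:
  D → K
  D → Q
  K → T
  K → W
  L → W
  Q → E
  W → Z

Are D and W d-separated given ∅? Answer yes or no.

Bayes-Ball from D | ∅ reaches {E,K,Q,T,W,Z}.
W ∈ reach(D|∅) ⇒ D ⊥̸ W | ∅.

No — D and W are d-connected given ∅.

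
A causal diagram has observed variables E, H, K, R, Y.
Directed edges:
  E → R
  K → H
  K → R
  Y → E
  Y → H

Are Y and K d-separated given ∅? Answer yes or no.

Bayes-Ball from Y | ∅ reaches {E,H,R}.
K ∉ reach(Y|∅) ⇒ Y ⊥ K | ∅.

Yes — Y ⊥ K | ∅.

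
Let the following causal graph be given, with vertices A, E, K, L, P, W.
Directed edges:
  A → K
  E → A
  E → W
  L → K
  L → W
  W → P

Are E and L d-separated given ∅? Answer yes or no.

Yes — E ⊥ L | ∅.

Bayes-Ball from E | ∅ reaches {A,K,P,W}.
L ∉ reach(E|∅) ⇒ E ⊥ L | ∅.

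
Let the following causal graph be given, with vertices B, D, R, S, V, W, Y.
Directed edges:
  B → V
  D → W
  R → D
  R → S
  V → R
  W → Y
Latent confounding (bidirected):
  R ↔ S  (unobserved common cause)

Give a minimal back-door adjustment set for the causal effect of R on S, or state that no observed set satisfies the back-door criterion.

desc(R)\{R}={D,S,W,Y}; candidates ⊆ {B,V}.
R↔S: latent back-door arc(s) into R.
size 0: {}; under {} R still reaches {B,S,V} ∋ S.
size 1: {B}, {V}; under {B} R still reaches {S,V} ∋ S.
size 2: {B,V}; under {B,V} R still reaches {S} ∋ S.
R↔S cannot be blocked by any observed set — no back-door set.

R→S: no observed back-door set.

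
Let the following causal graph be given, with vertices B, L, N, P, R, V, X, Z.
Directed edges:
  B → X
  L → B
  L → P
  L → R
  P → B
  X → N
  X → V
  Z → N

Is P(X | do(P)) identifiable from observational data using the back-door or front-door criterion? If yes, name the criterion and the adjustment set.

desc(P)\{P}={B,N,V,X}; candidates ⊆ {L,R,Z}.
size 0: {}; under {} P still reaches {B,L,N,R,V,X} ∋ X.
{L}: P⊥X given {L} in G with P→· removed — back-door holds.
P(X|do(P)) = Σ_{L} P(X|P,L)·P(L).

P(X|do(P)): backdoor, adjust for {L}.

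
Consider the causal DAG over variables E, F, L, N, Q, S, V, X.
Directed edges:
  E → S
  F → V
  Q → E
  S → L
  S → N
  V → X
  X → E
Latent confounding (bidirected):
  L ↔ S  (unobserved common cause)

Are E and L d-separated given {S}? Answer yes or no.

No — E and L are d-connected given {S}.

Bayes-Ball from E | {S} reaches {F,L,Q,V,X}.
L ∈ reach(E|{S}) ⇒ E ⊥̸ L | {S}.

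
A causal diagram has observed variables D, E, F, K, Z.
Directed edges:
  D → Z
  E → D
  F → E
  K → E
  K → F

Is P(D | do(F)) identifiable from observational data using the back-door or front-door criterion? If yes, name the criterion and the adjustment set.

desc(F)\{F}={D,E,Z}; candidates ⊆ {K}.
size 0: {}; under {} F still reaches {D,E,K,Z} ∋ D.
{K}: F⊥D given {K} in G with F→· removed — back-door holds.
P(D|do(F)) = Σ_{K} P(D|F,K)·P(K).

P(D|do(F)): backdoor, adjust for {K}.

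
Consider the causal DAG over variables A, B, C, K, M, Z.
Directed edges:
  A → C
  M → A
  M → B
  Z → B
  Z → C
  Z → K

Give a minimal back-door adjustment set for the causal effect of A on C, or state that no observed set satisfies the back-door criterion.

desc(A)\{A}={C}; candidates ⊆ {B,K,M,Z}.
∅: A⊥C given ∅ in G with A→· removed — back-door holds.

A→C: minimal back-door set ∅.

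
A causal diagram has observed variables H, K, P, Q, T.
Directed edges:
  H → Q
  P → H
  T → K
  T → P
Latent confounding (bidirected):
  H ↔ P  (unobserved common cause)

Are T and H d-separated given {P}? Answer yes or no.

Bayes-Ball from T | {P} reaches {H,K,Q}.
H ∈ reach(T|{P}) ⇒ T ⊥̸ H | {P}.

No — T and H are d-connected given {P}.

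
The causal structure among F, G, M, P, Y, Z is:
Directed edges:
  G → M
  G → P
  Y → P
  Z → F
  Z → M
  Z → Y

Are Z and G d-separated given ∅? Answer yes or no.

Bayes-Ball from Z | ∅ reaches {F,M,P,Y}.
G ∉ reach(Z|∅) ⇒ Z ⊥ G | ∅.

Yes — Z ⊥ G | ∅.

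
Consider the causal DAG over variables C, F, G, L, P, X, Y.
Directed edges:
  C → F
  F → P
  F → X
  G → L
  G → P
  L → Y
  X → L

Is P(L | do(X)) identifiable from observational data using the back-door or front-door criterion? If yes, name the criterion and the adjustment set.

P(L|do(X)): backdoor, adjust for ∅.

desc(X)\{X}={L,Y}; candidates ⊆ {C,F,G,P}.
∅: X⊥L given ∅ in G with X→· removed — back-door holds.
P(L|do(X)) = P(L|X) — no adjustment needed.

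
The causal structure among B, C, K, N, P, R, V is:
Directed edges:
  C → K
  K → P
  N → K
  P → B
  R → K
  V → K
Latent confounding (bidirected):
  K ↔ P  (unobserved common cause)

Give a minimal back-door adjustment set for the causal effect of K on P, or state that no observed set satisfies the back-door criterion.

K→P: no observed back-door set.

desc(K)\{K}={B,P}; candidates ⊆ {C,N,R,V}.
K↔P: latent back-door arc(s) into K.
size 0: {}; under {} K still reaches {B,C,N,P,R,V} ∋ P.
size 1: {C}, {N}, {R} …(+1); under {C} K still reaches {B,N,P,R,V} ∋ P.
size 2: {C,N}, {C,R}, {C,V} …(+3); under {C,N} K still reaches {B,P,R,V} ∋ P.
K↔P cannot be blocked by any observed set — no back-door set.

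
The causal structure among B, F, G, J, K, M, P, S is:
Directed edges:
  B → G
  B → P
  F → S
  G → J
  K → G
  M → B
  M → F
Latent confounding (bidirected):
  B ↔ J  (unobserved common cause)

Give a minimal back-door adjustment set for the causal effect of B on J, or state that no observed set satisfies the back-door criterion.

B→J: no observed back-door set.

desc(B)\{B}={G,J,P}; candidates ⊆ {F,K,M,S}.
B↔J: latent back-door arc(s) into B.
size 0: {}; under {} B still reaches {F,J,M,S} ∋ J.
size 1: {F}, {K}, {M} …(+1); under {F} B still reaches {J,M} ∋ J.
size 2: {F,K}, {F,M}, {F,S} …(+3); under {F,K} B still reaches {J,M} ∋ J.
B↔J cannot be blocked by any observed set — no back-door set.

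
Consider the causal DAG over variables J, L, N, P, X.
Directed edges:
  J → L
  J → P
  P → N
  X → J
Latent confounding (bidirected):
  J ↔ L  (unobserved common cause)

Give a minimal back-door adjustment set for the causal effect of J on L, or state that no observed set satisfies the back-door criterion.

J→L: no observed back-door set.

desc(J)\{J}={L,N,P}; candidates ⊆ {X}.
J↔L: latent back-door arc(s) into J.
size 0: {}; under {} J still reaches {L,X} ∋ L.
size 1: {X}; under {X} J still reaches {L} ∋ L.
J↔L cannot be blocked by any observed set — no back-door set.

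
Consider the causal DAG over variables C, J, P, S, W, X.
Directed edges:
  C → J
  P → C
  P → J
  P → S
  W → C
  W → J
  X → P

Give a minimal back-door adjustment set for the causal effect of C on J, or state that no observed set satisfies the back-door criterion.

C→J: minimal back-door set {P, W}.

desc(C)\{C}={J}; candidates ⊆ {P,S,W,X}.
size 0: {}; under {} C still reaches {J,P,S,W,X} ∋ J.
size 1: {P}, {S}, {W} …(+1); under {P} C still reaches {J,W} ∋ J.
{P,W}: C⊥J given {P,W} in G with C→· removed — back-door holds.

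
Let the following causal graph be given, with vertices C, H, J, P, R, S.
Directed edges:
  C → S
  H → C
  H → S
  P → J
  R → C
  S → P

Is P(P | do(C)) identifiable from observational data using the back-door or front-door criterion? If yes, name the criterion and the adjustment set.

desc(C)\{C}={J,P,S}; candidates ⊆ {H,R}.
size 0: {}; under {} C still reaches {H,J,P,R,S} ∋ P.
{H}: C⊥P given {H} in G with C→· removed — back-door holds.
P(P|do(C)) = Σ_{H} P(P|C,H)·P(H).

P(P|do(C)): backdoor, adjust for {H}.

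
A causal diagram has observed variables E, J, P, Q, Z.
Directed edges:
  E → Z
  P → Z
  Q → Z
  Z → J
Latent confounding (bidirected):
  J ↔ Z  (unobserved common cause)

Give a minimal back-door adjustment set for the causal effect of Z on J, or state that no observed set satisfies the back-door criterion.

Z→J: no observed back-door set.

desc(Z)\{Z}={J}; candidates ⊆ {E,P,Q}.
Z↔J: latent back-door arc(s) into Z.
size 0: {}; under {} Z still reaches {E,J,P,Q} ∋ J.
size 1: {E}, {P}, {Q}; under {E} Z still reaches {J,P,Q} ∋ J.
size 2: {E,P}, {E,Q}, {P,Q}; under {E,P} Z still reaches {J,Q} ∋ J.
Z↔J cannot be blocked by any observed set — no back-door set.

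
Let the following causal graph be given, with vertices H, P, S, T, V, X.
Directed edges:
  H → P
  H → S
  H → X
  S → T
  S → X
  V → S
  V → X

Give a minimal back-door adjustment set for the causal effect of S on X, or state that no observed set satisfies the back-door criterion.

desc(S)\{S}={T,X}; candidates ⊆ {H,P,V}.
size 0: {}; under {} S still reaches {H,P,V,X} ∋ X.
size 1: {H}, {P}, {V}; under {H} S still reaches {V,X} ∋ X.
{H,V}: S⊥X given {H,V} in G with S→· removed — back-door holds.

S→X: minimal back-door set {H, V}.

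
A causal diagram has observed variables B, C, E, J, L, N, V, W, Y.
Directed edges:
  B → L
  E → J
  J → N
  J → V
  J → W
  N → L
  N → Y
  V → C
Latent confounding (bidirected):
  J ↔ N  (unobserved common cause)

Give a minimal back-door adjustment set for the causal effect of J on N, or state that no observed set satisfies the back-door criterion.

desc(J)\{J}={C,L,N,V,W,Y}; candidates ⊆ {B,E}.
J↔N: latent back-door arc(s) into J.
size 0: {}; under {} J still reaches {E,L,N,Y} ∋ N.
size 1: {B}, {E}; under {B} J still reaches {E,L,N,Y} ∋ N.
size 2: {B,E}; under {B,E} J still reaches {L,N,Y} ∋ N.
J↔N cannot be blocked by any observed set — no back-door set.

J→N: no observed back-door set.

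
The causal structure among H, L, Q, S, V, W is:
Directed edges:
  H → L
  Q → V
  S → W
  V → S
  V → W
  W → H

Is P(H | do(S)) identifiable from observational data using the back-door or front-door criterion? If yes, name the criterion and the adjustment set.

P(H|do(S)): backdoor, adjust for {V}.

desc(S)\{S}={H,L,W}; candidates ⊆ {Q,V}.
size 0: {}; under {} S still reaches {H,L,Q,V,W} ∋ H.
{V}: S⊥H given {V} in G with S→· removed — back-door holds.
P(H|do(S)) = Σ_{V} P(H|S,V)·P(V).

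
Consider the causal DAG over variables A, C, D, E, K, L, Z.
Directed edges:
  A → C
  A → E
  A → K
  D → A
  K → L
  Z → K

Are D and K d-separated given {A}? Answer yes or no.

Bayes-Ball from D | {A} reaches ∅.
K ∉ reach(D|{A}) ⇒ D ⊥ K | {A}.

Yes — D ⊥ K | {A}.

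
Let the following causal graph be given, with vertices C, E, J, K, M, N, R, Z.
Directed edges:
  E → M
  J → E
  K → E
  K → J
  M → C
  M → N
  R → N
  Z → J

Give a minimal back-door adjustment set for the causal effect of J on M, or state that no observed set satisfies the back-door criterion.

desc(J)\{J}={C,E,M,N}; candidates ⊆ {K,R,Z}.
size 0: {}; under {} J still reaches {C,E,K,M,N,Z} ∋ M.
{K}: J⊥M given {K} in G with J→· removed — back-door holds.

J→M: minimal back-door set {K}.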